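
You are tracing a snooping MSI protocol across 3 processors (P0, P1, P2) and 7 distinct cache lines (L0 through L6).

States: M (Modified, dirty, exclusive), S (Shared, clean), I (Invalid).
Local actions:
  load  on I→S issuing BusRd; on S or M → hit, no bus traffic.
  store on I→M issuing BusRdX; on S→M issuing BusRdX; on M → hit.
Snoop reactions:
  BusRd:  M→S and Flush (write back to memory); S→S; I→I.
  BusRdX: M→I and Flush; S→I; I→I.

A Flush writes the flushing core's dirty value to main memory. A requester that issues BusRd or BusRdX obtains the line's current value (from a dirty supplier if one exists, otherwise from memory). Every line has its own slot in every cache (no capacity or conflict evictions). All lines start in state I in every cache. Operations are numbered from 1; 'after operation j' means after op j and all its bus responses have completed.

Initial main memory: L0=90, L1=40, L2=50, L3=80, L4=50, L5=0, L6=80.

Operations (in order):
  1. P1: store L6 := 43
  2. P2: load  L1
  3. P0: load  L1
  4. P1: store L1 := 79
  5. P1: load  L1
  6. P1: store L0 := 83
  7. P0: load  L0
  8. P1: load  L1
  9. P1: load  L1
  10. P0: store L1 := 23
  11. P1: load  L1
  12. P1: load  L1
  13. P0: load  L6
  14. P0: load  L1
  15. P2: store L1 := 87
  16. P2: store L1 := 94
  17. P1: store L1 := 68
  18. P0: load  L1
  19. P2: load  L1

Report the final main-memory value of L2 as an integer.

  op1 P1: store L6 := 43 → I/M/I on L6; bus BusRdX; mem=80
  op2 P2: load  L1 → I/I/S on L1; bus BusRd; mem=40
  op3 P0: load  L1 → S/I/S on L1; bus BusRd; mem=40
  op4 P1: store L1 := 79 → I/M/I on L1; bus BusRdX; mem=40
  op5 P1: load  L1 → I/M/I on L1; bus (none); mem=40
  op6 P1: store L0 := 83 → I/M/I on L0; bus BusRdX; mem=90
  op7 P0: load  L0 → S/S/I on L0; bus BusRd Flush; mem=83
  op8 P1: load  L1 → I/M/I on L1; bus (none); mem=40
  op9 P1: load  L1 → I/M/I on L1; bus (none); mem=40
  op10 P0: store L1 := 23 → M/I/I on L1; bus BusRdX Flush; mem=79
  op11 P1: load  L1 → S/S/I on L1; bus BusRd Flush; mem=23
  op12 P1: load  L1 → S/S/I on L1; bus (none); mem=23
  op13 P0: load  L6 → S/S/I on L6; bus BusRd Flush; mem=43
  op14 P0: load  L1 → S/S/I on L1; bus (none); mem=23
  op15 P2: store L1 := 87 → I/I/M on L1; bus BusRdX; mem=23
  op16 P2: store L1 := 94 → I/I/M on L1; bus (none); mem=23
  op17 P1: store L1 := 68 → I/M/I on L1; bus BusRdX Flush; mem=94
  op18 P0: load  L1 → S/S/I on L1; bus BusRd Flush; mem=68
  op19 P2: load  L1 → S/S/S on L1; bus BusRd; mem=68

memory[L2] = 50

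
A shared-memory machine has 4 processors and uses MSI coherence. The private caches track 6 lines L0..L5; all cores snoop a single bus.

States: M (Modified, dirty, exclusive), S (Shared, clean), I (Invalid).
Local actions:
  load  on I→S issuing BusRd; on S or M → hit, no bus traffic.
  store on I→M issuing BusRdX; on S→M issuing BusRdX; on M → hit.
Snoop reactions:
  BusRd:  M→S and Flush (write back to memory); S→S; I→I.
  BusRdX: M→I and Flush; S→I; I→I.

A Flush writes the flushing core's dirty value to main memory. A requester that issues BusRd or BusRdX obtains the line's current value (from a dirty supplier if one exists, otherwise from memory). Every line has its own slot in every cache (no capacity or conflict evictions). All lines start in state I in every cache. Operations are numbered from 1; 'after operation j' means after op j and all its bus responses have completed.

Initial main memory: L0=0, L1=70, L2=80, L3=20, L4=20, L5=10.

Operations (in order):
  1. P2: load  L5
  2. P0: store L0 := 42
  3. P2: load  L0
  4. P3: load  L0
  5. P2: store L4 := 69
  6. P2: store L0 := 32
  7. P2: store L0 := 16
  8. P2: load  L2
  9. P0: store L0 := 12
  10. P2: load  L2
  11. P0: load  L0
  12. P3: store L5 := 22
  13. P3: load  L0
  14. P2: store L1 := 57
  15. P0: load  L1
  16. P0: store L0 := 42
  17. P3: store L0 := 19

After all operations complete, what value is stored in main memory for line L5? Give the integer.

1. P2: load  L5  bus=[BusRd]  L5: P0=I P1=I P2=S P3=I  mem[L5]=10
2. P0: store L0 := 42  bus=[BusRdX]  L0: P0=M P1=I P2=I P3=I  mem[L0]=0
3. P2: load  L0  bus=[BusRd,Flush]  L0: P0=S P1=I P2=S P3=I  mem[L0]=42
4. P3: load  L0  bus=[BusRd]  L0: P0=S P1=I P2=S P3=S  mem[L0]=42
5. P2: store L4 := 69  bus=[BusRdX]  L4: P0=I P1=I P2=M P3=I  mem[L4]=20
6. P2: store L0 := 32  bus=[BusRdX]  L0: P0=I P1=I P2=M P3=I  mem[L0]=42
7. P2: store L0 := 16  bus=[-]  L0: P0=I P1=I P2=M P3=I  mem[L0]=42
8. P2: load  L2  bus=[BusRd]  L2: P0=I P1=I P2=S P3=I  mem[L2]=80
9. P0: store L0 := 12  bus=[BusRdX,Flush]  L0: P0=M P1=I P2=I P3=I  mem[L0]=16
10. P2: load  L2  bus=[-]  L2: P0=I P1=I P2=S P3=I  mem[L2]=80
11. P0: load  L0  bus=[-]  L0: P0=M P1=I P2=I P3=I  mem[L0]=16
12. P3: store L5 := 22  bus=[BusRdX]  L5: P0=I P1=I P2=I P3=M  mem[L5]=10
13. P3: load  L0  bus=[BusRd,Flush]  L0: P0=S P1=I P2=I P3=S  mem[L0]=12
14. P2: store L1 := 57  bus=[BusRdX]  L1: P0=I P1=I P2=M P3=I  mem[L1]=70
15. P0: load  L1  bus=[BusRd,Flush]  L1: P0=S P1=I P2=S P3=I  mem[L1]=57
16. P0: store L0 := 42  bus=[BusRdX]  L0: P0=M P1=I P2=I P3=I  mem[L0]=12
17. P3: store L0 := 19  bus=[BusRdX,Flush]  L0: P0=I P1=I P2=I P3=M  mem[L0]=42

memory[L5] = 10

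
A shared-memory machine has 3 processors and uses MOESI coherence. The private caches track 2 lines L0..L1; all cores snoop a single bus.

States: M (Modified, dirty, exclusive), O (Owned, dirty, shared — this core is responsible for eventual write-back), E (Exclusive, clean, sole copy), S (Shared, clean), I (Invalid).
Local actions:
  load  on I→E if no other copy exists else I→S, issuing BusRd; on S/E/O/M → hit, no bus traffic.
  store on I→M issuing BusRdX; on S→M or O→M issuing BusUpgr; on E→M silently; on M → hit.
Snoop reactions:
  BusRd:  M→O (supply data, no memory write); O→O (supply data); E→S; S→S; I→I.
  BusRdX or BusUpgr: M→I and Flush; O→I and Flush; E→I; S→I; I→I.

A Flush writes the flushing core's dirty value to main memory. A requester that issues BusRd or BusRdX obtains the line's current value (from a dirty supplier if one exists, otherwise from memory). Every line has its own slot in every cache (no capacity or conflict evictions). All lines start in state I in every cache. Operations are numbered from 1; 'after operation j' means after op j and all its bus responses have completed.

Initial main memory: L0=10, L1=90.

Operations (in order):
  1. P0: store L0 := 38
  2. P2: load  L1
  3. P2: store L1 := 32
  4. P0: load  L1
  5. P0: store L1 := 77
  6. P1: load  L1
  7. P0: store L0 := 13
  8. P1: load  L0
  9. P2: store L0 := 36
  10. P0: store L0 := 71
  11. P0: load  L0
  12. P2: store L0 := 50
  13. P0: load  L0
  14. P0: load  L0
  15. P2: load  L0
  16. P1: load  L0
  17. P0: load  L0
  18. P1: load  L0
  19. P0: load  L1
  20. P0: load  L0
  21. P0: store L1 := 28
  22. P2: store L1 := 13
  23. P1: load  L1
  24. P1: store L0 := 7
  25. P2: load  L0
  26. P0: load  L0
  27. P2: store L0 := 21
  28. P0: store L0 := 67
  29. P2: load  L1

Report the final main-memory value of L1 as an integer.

memory[L1] = 28

step 1: P0: store L0 := 38  ⟶  MII  (L0)  txn=BusRdX  M[L0]=10
step 2: P2: load  L1  ⟶  IIE  (L1)  txn=BusRd  M[L1]=90
step 3: P2: store L1 := 32  ⟶  IIM  (L1)  txn=∅  M[L1]=90
step 4: P0: load  L1  ⟶  SIO  (L1)  txn=BusRd  M[L1]=90
step 5: P0: store L1 := 77  ⟶  MII  (L1)  txn=BusUpgr+Flush  M[L1]=32
step 6: P1: load  L1  ⟶  OSI  (L1)  txn=BusRd  M[L1]=32
step 7: P0: store L0 := 13  ⟶  MII  (L0)  txn=∅  M[L0]=10
step 8: P1: load  L0  ⟶  OSI  (L0)  txn=BusRd  M[L0]=10
step 9: P2: store L0 := 36  ⟶  IIM  (L0)  txn=BusRdX+Flush  M[L0]=13
step 10: P0: store L0 := 71  ⟶  MII  (L0)  txn=BusRdX+Flush  M[L0]=36
step 11: P0: load  L0  ⟶  MII  (L0)  txn=∅  M[L0]=36
step 12: P2: store L0 := 50  ⟶  IIM  (L0)  txn=BusRdX+Flush  M[L0]=71
step 13: P0: load  L0  ⟶  SIO  (L0)  txn=BusRd  M[L0]=71
step 14: P0: load  L0  ⟶  SIO  (L0)  txn=∅  M[L0]=71
step 15: P2: load  L0  ⟶  SIO  (L0)  txn=∅  M[L0]=71
step 16: P1: load  L0  ⟶  SSO  (L0)  txn=BusRd  M[L0]=71
step 17: P0: load  L0  ⟶  SSO  (L0)  txn=∅  M[L0]=71
step 18: P1: load  L0  ⟶  SSO  (L0)  txn=∅  M[L0]=71
step 19: P0: load  L1  ⟶  OSI  (L1)  txn=∅  M[L1]=32
step 20: P0: load  L0  ⟶  SSO  (L0)  txn=∅  M[L0]=71
step 21: P0: store L1 := 28  ⟶  MII  (L1)  txn=BusUpgr  M[L1]=32
step 22: P2: store L1 := 13  ⟶  IIM  (L1)  txn=BusRdX+Flush  M[L1]=28
step 23: P1: load  L1  ⟶  ISO  (L1)  txn=BusRd  M[L1]=28
step 24: P1: store L0 := 7  ⟶  IMI  (L0)  txn=BusUpgr+Flush  M[L0]=50
step 25: P2: load  L0  ⟶  IOS  (L0)  txn=BusRd  M[L0]=50
step 26: P0: load  L0  ⟶  SOS  (L0)  txn=BusRd  M[L0]=50
step 27: P2: store L0 := 21  ⟶  IIM  (L0)  txn=BusUpgr+Flush  M[L0]=7
step 28: P0: store L0 := 67  ⟶  MII  (L0)  txn=BusRdX+Flush  M[L0]=21
step 29: P2: load  L1  ⟶  ISO  (L1)  txn=∅  M[L1]=28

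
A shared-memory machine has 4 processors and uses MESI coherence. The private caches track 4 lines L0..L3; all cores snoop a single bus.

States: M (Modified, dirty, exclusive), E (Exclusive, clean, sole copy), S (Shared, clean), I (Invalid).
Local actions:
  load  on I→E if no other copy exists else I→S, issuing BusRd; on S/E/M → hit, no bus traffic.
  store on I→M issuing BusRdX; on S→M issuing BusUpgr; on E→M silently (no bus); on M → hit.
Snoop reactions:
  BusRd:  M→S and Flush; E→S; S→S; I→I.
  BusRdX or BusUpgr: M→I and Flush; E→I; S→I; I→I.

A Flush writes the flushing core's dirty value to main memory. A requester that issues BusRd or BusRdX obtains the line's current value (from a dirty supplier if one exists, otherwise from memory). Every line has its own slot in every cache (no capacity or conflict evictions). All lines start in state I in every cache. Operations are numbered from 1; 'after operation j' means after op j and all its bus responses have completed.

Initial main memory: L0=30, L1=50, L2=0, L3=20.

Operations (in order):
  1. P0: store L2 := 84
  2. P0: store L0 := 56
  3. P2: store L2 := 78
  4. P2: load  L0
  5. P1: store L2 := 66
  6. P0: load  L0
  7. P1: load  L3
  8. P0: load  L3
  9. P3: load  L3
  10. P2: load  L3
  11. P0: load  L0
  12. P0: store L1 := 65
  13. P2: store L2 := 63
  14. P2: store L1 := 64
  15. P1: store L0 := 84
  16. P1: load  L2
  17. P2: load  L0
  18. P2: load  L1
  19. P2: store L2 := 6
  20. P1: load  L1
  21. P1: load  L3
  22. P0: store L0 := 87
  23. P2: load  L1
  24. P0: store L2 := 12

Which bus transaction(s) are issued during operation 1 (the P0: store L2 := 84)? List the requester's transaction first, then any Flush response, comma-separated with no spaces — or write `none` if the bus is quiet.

bus = BusRdX

step 1: P0: store L2 := 84  ⟶  MIII  (L2)  txn=BusRdX  M[L2]=0
step 2: P0: store L0 := 56  ⟶  MIII  (L0)  txn=BusRdX  M[L0]=30
step 3: P2: store L2 := 78  ⟶  IIMI  (L2)  txn=BusRdX+Flush  M[L2]=84
step 4: P2: load  L0  ⟶  SISI  (L0)  txn=BusRd+Flush  M[L0]=56
step 5: P1: store L2 := 66  ⟶  IMII  (L2)  txn=BusRdX+Flush  M[L2]=78
step 6: P0: load  L0  ⟶  SISI  (L0)  txn=∅  M[L0]=56
step 7: P1: load  L3  ⟶  IEII  (L3)  txn=BusRd  M[L3]=20
step 8: P0: load  L3  ⟶  SSII  (L3)  txn=BusRd  M[L3]=20
step 9: P3: load  L3  ⟶  SSIS  (L3)  txn=BusRd  M[L3]=20
step 10: P2: load  L3  ⟶  SSSS  (L3)  txn=BusRd  M[L3]=20
step 11: P0: load  L0  ⟶  SISI  (L0)  txn=∅  M[L0]=56
step 12: P0: store L1 := 65  ⟶  MIII  (L1)  txn=BusRdX  M[L1]=50
step 13: P2: store L2 := 63  ⟶  IIMI  (L2)  txn=BusRdX+Flush  M[L2]=66
step 14: P2: store L1 := 64  ⟶  IIMI  (L1)  txn=BusRdX+Flush  M[L1]=65
step 15: P1: store L0 := 84  ⟶  IMII  (L0)  txn=BusRdX  M[L0]=56
step 16: P1: load  L2  ⟶  ISSI  (L2)  txn=BusRd+Flush  M[L2]=63
step 17: P2: load  L0  ⟶  ISSI  (L0)  txn=BusRd+Flush  M[L0]=84
step 18: P2: load  L1  ⟶  IIMI  (L1)  txn=∅  M[L1]=65
step 19: P2: store L2 := 6  ⟶  IIMI  (L2)  txn=BusUpgr  M[L2]=63
step 20: P1: load  L1  ⟶  ISSI  (L1)  txn=BusRd+Flush  M[L1]=64
step 21: P1: load  L3  ⟶  SSSS  (L3)  txn=∅  M[L3]=20
step 22: P0: store L0 := 87  ⟶  MIII  (L0)  txn=BusRdX  M[L0]=84
step 23: P2: load  L1  ⟶  ISSI  (L1)  txn=∅  M[L1]=64
step 24: P0: store L2 := 12  ⟶  MIII  (L2)  txn=BusRdX+Flush  M[L2]=6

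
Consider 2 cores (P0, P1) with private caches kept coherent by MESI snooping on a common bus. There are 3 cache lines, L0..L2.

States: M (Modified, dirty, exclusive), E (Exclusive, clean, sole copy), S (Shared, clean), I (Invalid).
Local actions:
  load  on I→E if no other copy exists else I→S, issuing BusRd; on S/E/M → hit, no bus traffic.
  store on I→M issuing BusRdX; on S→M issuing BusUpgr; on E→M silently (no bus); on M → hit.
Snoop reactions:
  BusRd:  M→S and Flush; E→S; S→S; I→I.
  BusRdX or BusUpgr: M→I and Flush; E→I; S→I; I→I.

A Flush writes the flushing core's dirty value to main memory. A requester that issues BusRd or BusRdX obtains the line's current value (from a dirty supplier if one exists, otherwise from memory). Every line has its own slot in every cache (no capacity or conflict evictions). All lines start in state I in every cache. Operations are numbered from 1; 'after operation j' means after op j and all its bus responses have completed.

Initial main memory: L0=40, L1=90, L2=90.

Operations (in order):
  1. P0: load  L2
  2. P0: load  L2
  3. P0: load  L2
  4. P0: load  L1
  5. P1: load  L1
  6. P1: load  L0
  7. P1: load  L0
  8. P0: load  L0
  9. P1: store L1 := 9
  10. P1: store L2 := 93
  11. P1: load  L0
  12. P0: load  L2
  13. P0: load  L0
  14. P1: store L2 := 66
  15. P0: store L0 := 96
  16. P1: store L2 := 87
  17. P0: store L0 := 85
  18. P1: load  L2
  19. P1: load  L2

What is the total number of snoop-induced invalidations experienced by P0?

invalidations = 3

step 1: P0: load  L2  ⟶  EI  (L2)  txn=BusRd  M[L2]=90
step 2: P0: load  L2  ⟶  EI  (L2)  txn=∅  M[L2]=90
step 3: P0: load  L2  ⟶  EI  (L2)  txn=∅  M[L2]=90
step 4: P0: load  L1  ⟶  EI  (L1)  txn=BusRd  M[L1]=90
step 5: P1: load  L1  ⟶  SS  (L1)  txn=BusRd  M[L1]=90
step 6: P1: load  L0  ⟶  IE  (L0)  txn=BusRd  M[L0]=40
step 7: P1: load  L0  ⟶  IE  (L0)  txn=∅  M[L0]=40
step 8: P0: load  L0  ⟶  SS  (L0)  txn=BusRd  M[L0]=40
step 9: P1: store L1 := 9  ⟶  IM  (L1)  txn=BusUpgr  M[L1]=90
step 10: P1: store L2 := 93  ⟶  IM  (L2)  txn=BusRdX  M[L2]=90
step 11: P1: load  L0  ⟶  SS  (L0)  txn=∅  M[L0]=40
step 12: P0: load  L2  ⟶  SS  (L2)  txn=BusRd+Flush  M[L2]=93
step 13: P0: load  L0  ⟶  SS  (L0)  txn=∅  M[L0]=40
step 14: P1: store L2 := 66  ⟶  IM  (L2)  txn=BusUpgr  M[L2]=93
step 15: P0: store L0 := 96  ⟶  MI  (L0)  txn=BusUpgr  M[L0]=40
step 16: P1: store L2 := 87  ⟶  IM  (L2)  txn=∅  M[L2]=93
step 17: P0: store L0 := 85  ⟶  MI  (L0)  txn=∅  M[L0]=40
step 18: P1: load  L2  ⟶  IM  (L2)  txn=∅  M[L2]=93
step 19: P1: load  L2  ⟶  IM  (L2)  txn=∅  M[L2]=93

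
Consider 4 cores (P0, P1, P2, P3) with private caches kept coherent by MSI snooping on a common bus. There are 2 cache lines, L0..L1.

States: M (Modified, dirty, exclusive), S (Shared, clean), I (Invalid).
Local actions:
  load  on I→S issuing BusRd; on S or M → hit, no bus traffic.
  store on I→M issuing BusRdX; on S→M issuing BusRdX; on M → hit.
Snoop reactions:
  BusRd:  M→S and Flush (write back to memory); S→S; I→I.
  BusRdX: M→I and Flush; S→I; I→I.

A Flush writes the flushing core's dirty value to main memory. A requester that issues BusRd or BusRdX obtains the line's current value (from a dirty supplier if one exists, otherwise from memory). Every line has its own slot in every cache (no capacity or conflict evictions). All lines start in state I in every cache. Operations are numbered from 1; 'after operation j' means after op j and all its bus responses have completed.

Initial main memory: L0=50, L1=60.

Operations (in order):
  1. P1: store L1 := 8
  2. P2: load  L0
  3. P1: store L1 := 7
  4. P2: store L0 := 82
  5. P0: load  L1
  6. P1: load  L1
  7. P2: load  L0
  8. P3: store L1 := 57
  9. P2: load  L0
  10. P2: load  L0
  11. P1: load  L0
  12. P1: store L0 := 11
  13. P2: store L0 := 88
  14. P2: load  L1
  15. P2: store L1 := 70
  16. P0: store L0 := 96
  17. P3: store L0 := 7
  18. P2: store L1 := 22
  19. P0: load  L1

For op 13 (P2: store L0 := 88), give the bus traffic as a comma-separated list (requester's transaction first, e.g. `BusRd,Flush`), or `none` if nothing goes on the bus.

bus = BusRdX,Flush

[1] P1: store L1 := 8 | P0:I, P1:M(8), P2:I, P3:I | bus: BusRdX
[2] P2: load  L0 | P0:I, P1:I, P2:S(50), P3:I | bus: BusRd
[3] P1: store L1 := 7 | P0:I, P1:M(7), P2:I, P3:I | bus: none
[4] P2: store L0 := 82 | P0:I, P1:I, P2:M(82), P3:I | bus: BusRdX
[5] P0: load  L1 | P0:S(7), P1:S(7), P2:I, P3:I | bus: BusRd,Flush
[6] P1: load  L1 | P0:S(7), P1:S(7), P2:I, P3:I | bus: none
[7] P2: load  L0 | P0:I, P1:I, P2:M(82), P3:I | bus: none
[8] P3: store L1 := 57 | P0:I, P1:I, P2:I, P3:M(57) | bus: BusRdX
[9] P2: load  L0 | P0:I, P1:I, P2:M(82), P3:I | bus: none
[10] P2: load  L0 | P0:I, P1:I, P2:M(82), P3:I | bus: none
[11] P1: load  L0 | P0:I, P1:S(82), P2:S(82), P3:I | bus: BusRd,Flush
[12] P1: store L0 := 11 | P0:I, P1:M(11), P2:I, P3:I | bus: BusRdX
[13] P2: store L0 := 88 | P0:I, P1:I, P2:M(88), P3:I | bus: BusRdX,Flush
[14] P2: load  L1 | P0:I, P1:I, P2:S(57), P3:S(57) | bus: BusRd,Flush
[15] P2: store L1 := 70 | P0:I, P1:I, P2:M(70), P3:I | bus: BusRdX
[16] P0: store L0 := 96 | P0:M(96), P1:I, P2:I, P3:I | bus: BusRdX,Flush
[17] P3: store L0 := 7 | P0:I, P1:I, P2:I, P3:M(7) | bus: BusRdX,Flush
[18] P2: store L1 := 22 | P0:I, P1:I, P2:M(22), P3:I | bus: none
[19] P0: load  L1 | P0:S(22), P1:I, P2:S(22), P3:I | bus: BusRd,Flush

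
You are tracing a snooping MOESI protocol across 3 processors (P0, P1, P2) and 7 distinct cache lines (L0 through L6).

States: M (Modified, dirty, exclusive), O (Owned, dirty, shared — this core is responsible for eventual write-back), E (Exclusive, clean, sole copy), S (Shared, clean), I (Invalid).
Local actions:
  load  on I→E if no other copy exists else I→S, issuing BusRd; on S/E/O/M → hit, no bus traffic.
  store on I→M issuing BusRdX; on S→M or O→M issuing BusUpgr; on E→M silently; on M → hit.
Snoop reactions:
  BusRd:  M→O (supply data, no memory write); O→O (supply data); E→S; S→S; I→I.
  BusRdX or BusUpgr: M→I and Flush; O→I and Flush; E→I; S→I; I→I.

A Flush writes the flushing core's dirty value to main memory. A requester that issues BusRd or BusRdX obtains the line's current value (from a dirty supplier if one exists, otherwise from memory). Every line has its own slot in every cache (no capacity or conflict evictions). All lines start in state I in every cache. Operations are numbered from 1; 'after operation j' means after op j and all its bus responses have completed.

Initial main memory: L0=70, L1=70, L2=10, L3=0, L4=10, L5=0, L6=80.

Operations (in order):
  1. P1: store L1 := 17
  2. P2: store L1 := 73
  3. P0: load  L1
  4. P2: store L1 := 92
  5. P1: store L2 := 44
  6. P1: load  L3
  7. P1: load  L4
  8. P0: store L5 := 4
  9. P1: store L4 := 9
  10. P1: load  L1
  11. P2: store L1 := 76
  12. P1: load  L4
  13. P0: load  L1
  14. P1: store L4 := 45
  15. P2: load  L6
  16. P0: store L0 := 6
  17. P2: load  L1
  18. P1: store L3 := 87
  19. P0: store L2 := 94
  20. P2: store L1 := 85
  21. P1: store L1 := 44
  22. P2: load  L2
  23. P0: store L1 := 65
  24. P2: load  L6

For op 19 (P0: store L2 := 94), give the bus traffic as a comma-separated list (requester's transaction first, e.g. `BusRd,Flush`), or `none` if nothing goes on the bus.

1. P1: store L1 := 17  bus=[BusRdX]  L1: P0=I P1=M P2=I  mem[L1]=70
2. P2: store L1 := 73  bus=[BusRdX,Flush]  L1: P0=I P1=I P2=M  mem[L1]=17
3. P0: load  L1  bus=[BusRd]  L1: P0=S P1=I P2=O  mem[L1]=17
4. P2: store L1 := 92  bus=[BusUpgr]  L1: P0=I P1=I P2=M  mem[L1]=17
5. P1: store L2 := 44  bus=[BusRdX]  L2: P0=I P1=M P2=I  mem[L2]=10
6. P1: load  L3  bus=[BusRd]  L3: P0=I P1=E P2=I  mem[L3]=0
7. P1: load  L4  bus=[BusRd]  L4: P0=I P1=E P2=I  mem[L4]=10
8. P0: store L5 := 4  bus=[BusRdX]  L5: P0=M P1=I P2=I  mem[L5]=0
9. P1: store L4 := 9  bus=[-]  L4: P0=I P1=M P2=I  mem[L4]=10
10. P1: load  L1  bus=[BusRd]  L1: P0=I P1=S P2=O  mem[L1]=17
11. P2: store L1 := 76  bus=[BusUpgr]  L1: P0=I P1=I P2=M  mem[L1]=17
12. P1: load  L4  bus=[-]  L4: P0=I P1=M P2=I  mem[L4]=10
13. P0: load  L1  bus=[BusRd]  L1: P0=S P1=I P2=O  mem[L1]=17
14. P1: store L4 := 45  bus=[-]  L4: P0=I P1=M P2=I  mem[L4]=10
15. P2: load  L6  bus=[BusRd]  L6: P0=I P1=I P2=E  mem[L6]=80
16. P0: store L0 := 6  bus=[BusRdX]  L0: P0=M P1=I P2=I  mem[L0]=70
17. P2: load  L1  bus=[-]  L1: P0=S P1=I P2=O  mem[L1]=17
18. P1: store L3 := 87  bus=[-]  L3: P0=I P1=M P2=I  mem[L3]=0
19. P0: store L2 := 94  bus=[BusRdX,Flush]  L2: P0=M P1=I P2=I  mem[L2]=44
20. P2: store L1 := 85  bus=[BusUpgr]  L1: P0=I P1=I P2=M  mem[L1]=17
21. P1: store L1 := 44  bus=[BusRdX,Flush]  L1: P0=I P1=M P2=I  mem[L1]=85
22. P2: load  L2  bus=[BusRd]  L2: P0=O P1=I P2=S  mem[L2]=44
23. P0: store L1 := 65  bus=[BusRdX,Flush]  L1: P0=M P1=I P2=I  mem[L1]=44
24. P2: load  L6  bus=[-]  L6: P0=I P1=I P2=E  mem[L6]=80

bus = BusRdX,Flush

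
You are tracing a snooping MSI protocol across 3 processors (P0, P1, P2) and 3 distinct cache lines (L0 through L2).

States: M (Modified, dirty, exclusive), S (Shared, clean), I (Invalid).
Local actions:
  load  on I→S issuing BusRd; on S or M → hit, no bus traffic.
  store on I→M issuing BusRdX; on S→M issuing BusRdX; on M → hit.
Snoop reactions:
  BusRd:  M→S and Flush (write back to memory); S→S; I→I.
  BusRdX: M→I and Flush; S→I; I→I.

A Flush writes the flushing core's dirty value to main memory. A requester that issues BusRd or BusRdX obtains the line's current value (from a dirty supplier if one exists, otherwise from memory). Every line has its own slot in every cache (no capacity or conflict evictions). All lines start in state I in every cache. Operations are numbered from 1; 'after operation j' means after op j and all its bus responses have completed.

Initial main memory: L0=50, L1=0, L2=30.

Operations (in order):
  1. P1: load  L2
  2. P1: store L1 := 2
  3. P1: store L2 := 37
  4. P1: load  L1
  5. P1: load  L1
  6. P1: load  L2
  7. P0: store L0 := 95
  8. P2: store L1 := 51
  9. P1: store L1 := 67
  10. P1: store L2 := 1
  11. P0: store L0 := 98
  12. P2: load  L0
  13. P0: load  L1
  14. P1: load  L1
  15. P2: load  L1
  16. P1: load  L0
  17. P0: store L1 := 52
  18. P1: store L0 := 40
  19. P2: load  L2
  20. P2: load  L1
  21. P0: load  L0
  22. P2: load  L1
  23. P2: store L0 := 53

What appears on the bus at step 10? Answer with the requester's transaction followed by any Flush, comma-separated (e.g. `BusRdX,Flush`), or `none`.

1. P1: load  L2  bus=[BusRd]  L2: P0=I P1=S P2=I  mem[L2]=30
2. P1: store L1 := 2  bus=[BusRdX]  L1: P0=I P1=M P2=I  mem[L1]=0
3. P1: store L2 := 37  bus=[BusRdX]  L2: P0=I P1=M P2=I  mem[L2]=30
4. P1: load  L1  bus=[-]  L1: P0=I P1=M P2=I  mem[L1]=0
5. P1: load  L1  bus=[-]  L1: P0=I P1=M P2=I  mem[L1]=0
6. P1: load  L2  bus=[-]  L2: P0=I P1=M P2=I  mem[L2]=30
7. P0: store L0 := 95  bus=[BusRdX]  L0: P0=M P1=I P2=I  mem[L0]=50
8. P2: store L1 := 51  bus=[BusRdX,Flush]  L1: P0=I P1=I P2=M  mem[L1]=2
9. P1: store L1 := 67  bus=[BusRdX,Flush]  L1: P0=I P1=M P2=I  mem[L1]=51
10. P1: store L2 := 1  bus=[-]  L2: P0=I P1=M P2=I  mem[L2]=30
11. P0: store L0 := 98  bus=[-]  L0: P0=M P1=I P2=I  mem[L0]=50
12. P2: load  L0  bus=[BusRd,Flush]  L0: P0=S P1=I P2=S  mem[L0]=98
13. P0: load  L1  bus=[BusRd,Flush]  L1: P0=S P1=S P2=I  mem[L1]=67
14. P1: load  L1  bus=[-]  L1: P0=S P1=S P2=I  mem[L1]=67
15. P2: load  L1  bus=[BusRd]  L1: P0=S P1=S P2=S  mem[L1]=67
16. P1: load  L0  bus=[BusRd]  L0: P0=S P1=S P2=S  mem[L0]=98
17. P0: store L1 := 52  bus=[BusRdX]  L1: P0=M P1=I P2=I  mem[L1]=67
18. P1: store L0 := 40  bus=[BusRdX]  L0: P0=I P1=M P2=I  mem[L0]=98
19. P2: load  L2  bus=[BusRd,Flush]  L2: P0=I P1=S P2=S  mem[L2]=1
20. P2: load  L1  bus=[BusRd,Flush]  L1: P0=S P1=I P2=S  mem[L1]=52
21. P0: load  L0  bus=[BusRd,Flush]  L0: P0=S P1=S P2=I  mem[L0]=40
22. P2: load  L1  bus=[-]  L1: P0=S P1=I P2=S  mem[L1]=52
23. P2: store L0 := 53  bus=[BusRdX]  L0: P0=I P1=I P2=M  mem[L0]=40

bus = none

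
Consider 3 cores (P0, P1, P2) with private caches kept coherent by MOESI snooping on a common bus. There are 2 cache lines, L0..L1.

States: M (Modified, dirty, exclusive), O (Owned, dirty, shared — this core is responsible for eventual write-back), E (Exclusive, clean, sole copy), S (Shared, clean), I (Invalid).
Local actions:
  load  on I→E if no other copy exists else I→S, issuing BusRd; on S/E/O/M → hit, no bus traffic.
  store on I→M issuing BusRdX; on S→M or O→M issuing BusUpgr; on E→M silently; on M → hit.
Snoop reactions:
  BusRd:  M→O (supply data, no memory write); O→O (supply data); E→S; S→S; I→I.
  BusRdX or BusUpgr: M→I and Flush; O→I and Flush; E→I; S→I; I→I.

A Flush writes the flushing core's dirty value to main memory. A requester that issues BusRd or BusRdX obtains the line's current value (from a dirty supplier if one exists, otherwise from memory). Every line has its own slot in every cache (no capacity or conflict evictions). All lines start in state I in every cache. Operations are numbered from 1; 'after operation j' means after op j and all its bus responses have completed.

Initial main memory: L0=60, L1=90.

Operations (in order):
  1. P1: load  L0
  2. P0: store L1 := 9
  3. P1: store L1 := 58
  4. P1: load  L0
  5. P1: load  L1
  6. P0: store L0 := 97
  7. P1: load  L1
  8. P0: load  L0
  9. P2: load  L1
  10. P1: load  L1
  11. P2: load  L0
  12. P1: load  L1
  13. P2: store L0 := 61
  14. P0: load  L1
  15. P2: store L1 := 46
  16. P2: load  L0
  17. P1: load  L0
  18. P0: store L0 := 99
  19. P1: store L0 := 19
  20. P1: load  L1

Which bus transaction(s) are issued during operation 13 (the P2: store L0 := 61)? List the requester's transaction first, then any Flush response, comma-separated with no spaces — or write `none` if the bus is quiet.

1. P1: load  L0  bus=[BusRd]  L0: P0=I P1=E P2=I  mem[L0]=60
2. P0: store L1 := 9  bus=[BusRdX]  L1: P0=M P1=I P2=I  mem[L1]=90
3. P1: store L1 := 58  bus=[BusRdX,Flush]  L1: P0=I P1=M P2=I  mem[L1]=9
4. P1: load  L0  bus=[-]  L0: P0=I P1=E P2=I  mem[L0]=60
5. P1: load  L1  bus=[-]  L1: P0=I P1=M P2=I  mem[L1]=9
6. P0: store L0 := 97  bus=[BusRdX]  L0: P0=M P1=I P2=I  mem[L0]=60
7. P1: load  L1  bus=[-]  L1: P0=I P1=M P2=I  mem[L1]=9
8. P0: load  L0  bus=[-]  L0: P0=M P1=I P2=I  mem[L0]=60
9. P2: load  L1  bus=[BusRd]  L1: P0=I P1=O P2=S  mem[L1]=9
10. P1: load  L1  bus=[-]  L1: P0=I P1=O P2=S  mem[L1]=9
11. P2: load  L0  bus=[BusRd]  L0: P0=O P1=I P2=S  mem[L0]=60
12. P1: load  L1  bus=[-]  L1: P0=I P1=O P2=S  mem[L1]=9
13. P2: store L0 := 61  bus=[BusUpgr,Flush]  L0: P0=I P1=I P2=M  mem[L0]=97
14. P0: load  L1  bus=[BusRd]  L1: P0=S P1=O P2=S  mem[L1]=9
15. P2: store L1 := 46  bus=[BusUpgr,Flush]  L1: P0=I P1=I P2=M  mem[L1]=58
16. P2: load  L0  bus=[-]  L0: P0=I P1=I P2=M  mem[L0]=97
17. P1: load  L0  bus=[BusRd]  L0: P0=I P1=S P2=O  mem[L0]=97
18. P0: store L0 := 99  bus=[BusRdX,Flush]  L0: P0=M P1=I P2=I  mem[L0]=61
19. P1: store L0 := 19  bus=[BusRdX,Flush]  L0: P0=I P1=M P2=I  mem[L0]=99
20. P1: load  L1  bus=[BusRd]  L1: P0=I P1=S P2=O  mem[L1]=58

bus = BusUpgr,Flush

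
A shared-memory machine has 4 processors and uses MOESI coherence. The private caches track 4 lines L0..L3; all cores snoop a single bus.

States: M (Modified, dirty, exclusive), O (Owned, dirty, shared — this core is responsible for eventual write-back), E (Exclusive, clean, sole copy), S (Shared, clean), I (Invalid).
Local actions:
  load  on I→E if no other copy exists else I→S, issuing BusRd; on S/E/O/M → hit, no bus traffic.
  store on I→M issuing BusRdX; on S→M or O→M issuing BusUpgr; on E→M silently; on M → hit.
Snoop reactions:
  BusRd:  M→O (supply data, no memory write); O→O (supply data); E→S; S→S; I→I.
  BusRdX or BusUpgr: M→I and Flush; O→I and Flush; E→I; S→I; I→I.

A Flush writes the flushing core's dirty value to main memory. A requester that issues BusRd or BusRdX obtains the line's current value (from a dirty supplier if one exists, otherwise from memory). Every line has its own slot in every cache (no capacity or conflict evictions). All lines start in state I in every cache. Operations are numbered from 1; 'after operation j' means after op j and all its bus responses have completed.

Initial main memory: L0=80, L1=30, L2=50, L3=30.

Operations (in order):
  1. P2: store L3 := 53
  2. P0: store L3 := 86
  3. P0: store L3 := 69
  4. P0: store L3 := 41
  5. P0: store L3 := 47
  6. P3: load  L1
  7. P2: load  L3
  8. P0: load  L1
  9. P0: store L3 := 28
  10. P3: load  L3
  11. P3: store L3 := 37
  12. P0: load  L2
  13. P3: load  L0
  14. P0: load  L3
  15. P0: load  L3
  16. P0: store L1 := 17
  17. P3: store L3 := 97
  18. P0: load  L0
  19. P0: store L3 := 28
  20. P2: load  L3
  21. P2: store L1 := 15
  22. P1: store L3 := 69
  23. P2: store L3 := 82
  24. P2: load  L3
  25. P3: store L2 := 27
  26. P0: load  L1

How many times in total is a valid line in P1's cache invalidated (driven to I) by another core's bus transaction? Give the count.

invalidations = 1

step 1: P2: store L3 := 53  ⟶  IIMI  (L3)  txn=BusRdX  M[L3]=30
step 2: P0: store L3 := 86  ⟶  MIII  (L3)  txn=BusRdX+Flush  M[L3]=53
step 3: P0: store L3 := 69  ⟶  MIII  (L3)  txn=∅  M[L3]=53
step 4: P0: store L3 := 41  ⟶  MIII  (L3)  txn=∅  M[L3]=53
step 5: P0: store L3 := 47  ⟶  MIII  (L3)  txn=∅  M[L3]=53
step 6: P3: load  L1  ⟶  IIIE  (L1)  txn=BusRd  M[L1]=30
step 7: P2: load  L3  ⟶  OISI  (L3)  txn=BusRd  M[L3]=53
step 8: P0: load  L1  ⟶  SIIS  (L1)  txn=BusRd  M[L1]=30
step 9: P0: store L3 := 28  ⟶  MIII  (L3)  txn=BusUpgr  M[L3]=53
step 10: P3: load  L3  ⟶  OIIS  (L3)  txn=BusRd  M[L3]=53
step 11: P3: store L3 := 37  ⟶  IIIM  (L3)  txn=BusUpgr+Flush  M[L3]=28
step 12: P0: load  L2  ⟶  EIII  (L2)  txn=BusRd  M[L2]=50
step 13: P3: load  L0  ⟶  IIIE  (L0)  txn=BusRd  M[L0]=80
step 14: P0: load  L3  ⟶  SIIO  (L3)  txn=BusRd  M[L3]=28
step 15: P0: load  L3  ⟶  SIIO  (L3)  txn=∅  M[L3]=28
step 16: P0: store L1 := 17  ⟶  MIII  (L1)  txn=BusUpgr  M[L1]=30
step 17: P3: store L3 := 97  ⟶  IIIM  (L3)  txn=BusUpgr  M[L3]=28
step 18: P0: load  L0  ⟶  SIIS  (L0)  txn=BusRd  M[L0]=80
step 19: P0: store L3 := 28  ⟶  MIII  (L3)  txn=BusRdX+Flush  M[L3]=97
step 20: P2: load  L3  ⟶  OISI  (L3)  txn=BusRd  M[L3]=97
step 21: P2: store L1 := 15  ⟶  IIMI  (L1)  txn=BusRdX+Flush  M[L1]=17
step 22: P1: store L3 := 69  ⟶  IMII  (L3)  txn=BusRdX+Flush  M[L3]=28
step 23: P2: store L3 := 82  ⟶  IIMI  (L3)  txn=BusRdX+Flush  M[L3]=69
step 24: P2: load  L3  ⟶  IIMI  (L3)  txn=∅  M[L3]=69
step 25: P3: store L2 := 27  ⟶  IIIM  (L2)  txn=BusRdX  M[L2]=50
step 26: P0: load  L1  ⟶  SIOI  (L1)  txn=BusRd  M[L1]=17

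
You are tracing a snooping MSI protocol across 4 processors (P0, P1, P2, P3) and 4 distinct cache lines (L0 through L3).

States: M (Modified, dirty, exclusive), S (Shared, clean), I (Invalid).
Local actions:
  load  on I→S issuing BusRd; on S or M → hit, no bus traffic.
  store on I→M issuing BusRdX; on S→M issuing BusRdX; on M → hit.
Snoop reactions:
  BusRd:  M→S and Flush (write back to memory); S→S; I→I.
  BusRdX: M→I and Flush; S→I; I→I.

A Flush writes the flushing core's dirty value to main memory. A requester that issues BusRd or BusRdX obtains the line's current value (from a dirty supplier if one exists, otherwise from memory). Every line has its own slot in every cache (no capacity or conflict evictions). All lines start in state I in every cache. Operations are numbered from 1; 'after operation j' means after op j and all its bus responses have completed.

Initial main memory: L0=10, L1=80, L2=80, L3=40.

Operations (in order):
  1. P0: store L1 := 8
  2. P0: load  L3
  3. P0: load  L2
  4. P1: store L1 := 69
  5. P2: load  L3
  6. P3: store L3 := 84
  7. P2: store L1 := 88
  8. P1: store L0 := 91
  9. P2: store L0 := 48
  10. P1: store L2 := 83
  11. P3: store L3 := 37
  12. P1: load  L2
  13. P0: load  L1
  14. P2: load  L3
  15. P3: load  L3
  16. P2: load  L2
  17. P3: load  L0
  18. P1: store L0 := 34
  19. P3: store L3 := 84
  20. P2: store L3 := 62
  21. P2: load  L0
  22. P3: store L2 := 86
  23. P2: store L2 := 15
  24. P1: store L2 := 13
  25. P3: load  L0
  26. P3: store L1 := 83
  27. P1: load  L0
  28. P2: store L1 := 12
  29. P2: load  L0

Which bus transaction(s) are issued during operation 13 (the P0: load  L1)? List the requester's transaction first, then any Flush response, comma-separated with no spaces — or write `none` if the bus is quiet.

1. P0: store L1 := 8  bus=[BusRdX]  L1: P0=M P1=I P2=I P3=I  mem[L1]=80
2. P0: load  L3  bus=[BusRd]  L3: P0=S P1=I P2=I P3=I  mem[L3]=40
3. P0: load  L2  bus=[BusRd]  L2: P0=S P1=I P2=I P3=I  mem[L2]=80
4. P1: store L1 := 69  bus=[BusRdX,Flush]  L1: P0=I P1=M P2=I P3=I  mem[L1]=8
5. P2: load  L3  bus=[BusRd]  L3: P0=S P1=I P2=S P3=I  mem[L3]=40
6. P3: store L3 := 84  bus=[BusRdX]  L3: P0=I P1=I P2=I P3=M  mem[L3]=40
7. P2: store L1 := 88  bus=[BusRdX,Flush]  L1: P0=I P1=I P2=M P3=I  mem[L1]=69
8. P1: store L0 := 91  bus=[BusRdX]  L0: P0=I P1=M P2=I P3=I  mem[L0]=10
9. P2: store L0 := 48  bus=[BusRdX,Flush]  L0: P0=I P1=I P2=M P3=I  mem[L0]=91
10. P1: store L2 := 83  bus=[BusRdX]  L2: P0=I P1=M P2=I P3=I  mem[L2]=80
11. P3: store L3 := 37  bus=[-]  L3: P0=I P1=I P2=I P3=M  mem[L3]=40
12. P1: load  L2  bus=[-]  L2: P0=I P1=M P2=I P3=I  mem[L2]=80
13. P0: load  L1  bus=[BusRd,Flush]  L1: P0=S P1=I P2=S P3=I  mem[L1]=88
14. P2: load  L3  bus=[BusRd,Flush]  L3: P0=I P1=I P2=S P3=S  mem[L3]=37
15. P3: load  L3  bus=[-]  L3: P0=I P1=I P2=S P3=S  mem[L3]=37
16. P2: load  L2  bus=[BusRd,Flush]  L2: P0=I P1=S P2=S P3=I  mem[L2]=83
17. P3: load  L0  bus=[BusRd,Flush]  L0: P0=I P1=I P2=S P3=S  mem[L0]=48
18. P1: store L0 := 34  bus=[BusRdX]  L0: P0=I P1=M P2=I P3=I  mem[L0]=48
19. P3: store L3 := 84  bus=[BusRdX]  L3: P0=I P1=I P2=I P3=M  mem[L3]=37
20. P2: store L3 := 62  bus=[BusRdX,Flush]  L3: P0=I P1=I P2=M P3=I  mem[L3]=84
21. P2: load  L0  bus=[BusRd,Flush]  L0: P0=I P1=S P2=S P3=I  mem[L0]=34
22. P3: store L2 := 86  bus=[BusRdX]  L2: P0=I P1=I P2=I P3=M  mem[L2]=83
23. P2: store L2 := 15  bus=[BusRdX,Flush]  L2: P0=I P1=I P2=M P3=I  mem[L2]=86
24. P1: store L2 := 13  bus=[BusRdX,Flush]  L2: P0=I P1=M P2=I P3=I  mem[L2]=15
25. P3: load  L0  bus=[BusRd]  L0: P0=I P1=S P2=S P3=S  mem[L0]=34
26. P3: store L1 := 83  bus=[BusRdX]  L1: P0=I P1=I P2=I P3=M  mem[L1]=88
27. P1: load  L0  bus=[-]  L0: P0=I P1=S P2=S P3=S  mem[L0]=34
28. P2: store L1 := 12  bus=[BusRdX,Flush]  L1: P0=I P1=I P2=M P3=I  mem[L1]=83
29. P2: load  L0  bus=[-]  L0: P0=I P1=S P2=S P3=S  mem[L0]=34

bus = BusRd,Flush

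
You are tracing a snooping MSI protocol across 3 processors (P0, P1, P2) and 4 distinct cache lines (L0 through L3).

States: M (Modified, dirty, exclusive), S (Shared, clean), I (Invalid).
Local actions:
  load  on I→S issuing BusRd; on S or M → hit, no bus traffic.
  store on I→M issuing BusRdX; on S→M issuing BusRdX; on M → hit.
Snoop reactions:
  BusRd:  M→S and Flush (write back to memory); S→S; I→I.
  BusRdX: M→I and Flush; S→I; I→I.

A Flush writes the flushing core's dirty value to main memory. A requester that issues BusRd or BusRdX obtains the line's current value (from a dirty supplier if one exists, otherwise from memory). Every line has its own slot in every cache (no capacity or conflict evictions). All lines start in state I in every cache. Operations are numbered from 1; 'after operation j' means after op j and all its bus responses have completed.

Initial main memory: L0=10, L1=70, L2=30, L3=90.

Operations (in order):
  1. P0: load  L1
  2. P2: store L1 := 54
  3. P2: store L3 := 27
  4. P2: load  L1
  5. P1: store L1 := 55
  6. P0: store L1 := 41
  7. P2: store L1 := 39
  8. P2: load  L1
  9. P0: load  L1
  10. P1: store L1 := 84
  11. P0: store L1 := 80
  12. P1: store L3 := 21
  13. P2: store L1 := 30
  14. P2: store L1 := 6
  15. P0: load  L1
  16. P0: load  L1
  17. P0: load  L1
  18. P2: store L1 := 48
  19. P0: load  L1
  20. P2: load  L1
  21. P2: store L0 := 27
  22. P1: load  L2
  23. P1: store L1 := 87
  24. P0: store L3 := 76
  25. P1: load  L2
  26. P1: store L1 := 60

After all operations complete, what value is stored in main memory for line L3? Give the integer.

[1] P0: load  L1 | P0:S(70), P1:I, P2:I | bus: BusRd
[2] P2: store L1 := 54 | P0:I, P1:I, P2:M(54) | bus: BusRdX
[3] P2: store L3 := 27 | P0:I, P1:I, P2:M(27) | bus: BusRdX
[4] P2: load  L1 | P0:I, P1:I, P2:M(54) | bus: none
[5] P1: store L1 := 55 | P0:I, P1:M(55), P2:I | bus: BusRdX,Flush
[6] P0: store L1 := 41 | P0:M(41), P1:I, P2:I | bus: BusRdX,Flush
[7] P2: store L1 := 39 | P0:I, P1:I, P2:M(39) | bus: BusRdX,Flush
[8] P2: load  L1 | P0:I, P1:I, P2:M(39) | bus: none
[9] P0: load  L1 | P0:S(39), P1:I, P2:S(39) | bus: BusRd,Flush
[10] P1: store L1 := 84 | P0:I, P1:M(84), P2:I | bus: BusRdX
[11] P0: store L1 := 80 | P0:M(80), P1:I, P2:I | bus: BusRdX,Flush
[12] P1: store L3 := 21 | P0:I, P1:M(21), P2:I | bus: BusRdX,Flush
[13] P2: store L1 := 30 | P0:I, P1:I, P2:M(30) | bus: BusRdX,Flush
[14] P2: store L1 := 6 | P0:I, P1:I, P2:M(6) | bus: none
[15] P0: load  L1 | P0:S(6), P1:I, P2:S(6) | bus: BusRd,Flush
[16] P0: load  L1 | P0:S(6), P1:I, P2:S(6) | bus: none
[17] P0: load  L1 | P0:S(6), P1:I, P2:S(6) | bus: none
[18] P2: store L1 := 48 | P0:I, P1:I, P2:M(48) | bus: BusRdX
[19] P0: load  L1 | P0:S(48), P1:I, P2:S(48) | bus: BusRd,Flush
[20] P2: load  L1 | P0:S(48), P1:I, P2:S(48) | bus: none
[21] P2: store L0 := 27 | P0:I, P1:I, P2:M(27) | bus: BusRdX
[22] P1: load  L2 | P0:I, P1:S(30), P2:I | bus: BusRd
[23] P1: store L1 := 87 | P0:I, P1:M(87), P2:I | bus: BusRdX
[24] P0: store L3 := 76 | P0:M(76), P1:I, P2:I | bus: BusRdX,Flush
[25] P1: load  L2 | P0:I, P1:S(30), P2:I | bus: none
[26] P1: store L1 := 60 | P0:I, P1:M(60), P2:I | bus: none

memory[L3] = 21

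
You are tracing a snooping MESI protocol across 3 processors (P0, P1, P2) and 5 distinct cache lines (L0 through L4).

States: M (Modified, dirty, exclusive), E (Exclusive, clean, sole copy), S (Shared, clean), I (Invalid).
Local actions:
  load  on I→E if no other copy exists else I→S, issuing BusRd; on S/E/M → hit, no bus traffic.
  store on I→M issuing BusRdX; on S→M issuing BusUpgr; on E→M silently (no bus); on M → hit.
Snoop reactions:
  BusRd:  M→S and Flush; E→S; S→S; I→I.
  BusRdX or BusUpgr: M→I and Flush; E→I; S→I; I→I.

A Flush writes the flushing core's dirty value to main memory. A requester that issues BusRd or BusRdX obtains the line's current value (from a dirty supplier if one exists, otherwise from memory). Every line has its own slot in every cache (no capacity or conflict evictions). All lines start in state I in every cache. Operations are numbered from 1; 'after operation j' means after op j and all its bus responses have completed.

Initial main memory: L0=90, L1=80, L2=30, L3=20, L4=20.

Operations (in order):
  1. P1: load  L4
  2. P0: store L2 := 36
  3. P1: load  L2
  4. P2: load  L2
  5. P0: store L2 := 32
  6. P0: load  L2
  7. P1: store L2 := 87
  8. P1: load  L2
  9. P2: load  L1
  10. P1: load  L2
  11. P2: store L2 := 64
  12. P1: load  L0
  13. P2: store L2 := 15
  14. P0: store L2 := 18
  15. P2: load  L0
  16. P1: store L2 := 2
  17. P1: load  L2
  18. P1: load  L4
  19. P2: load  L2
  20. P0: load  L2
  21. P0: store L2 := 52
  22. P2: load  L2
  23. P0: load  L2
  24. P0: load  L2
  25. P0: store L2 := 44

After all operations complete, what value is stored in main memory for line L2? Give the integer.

  op1 P1: load  L4 → I/E/I on L4; bus BusRd; mem=20
  op2 P0: store L2 := 36 → M/I/I on L2; bus BusRdX; mem=30
  op3 P1: load  L2 → S/S/I on L2; bus BusRd Flush; mem=36
  op4 P2: load  L2 → S/S/S on L2; bus BusRd; mem=36
  op5 P0: store L2 := 32 → M/I/I on L2; bus BusUpgr; mem=36
  op6 P0: load  L2 → M/I/I on L2; bus (none); mem=36
  op7 P1: store L2 := 87 → I/M/I on L2; bus BusRdX Flush; mem=32
  op8 P1: load  L2 → I/M/I on L2; bus (none); mem=32
  op9 P2: load  L1 → I/I/E on L1; bus BusRd; mem=80
  op10 P1: load  L2 → I/M/I on L2; bus (none); mem=32
  op11 P2: store L2 := 64 → I/I/M on L2; bus BusRdX Flush; mem=87
  op12 P1: load  L0 → I/E/I on L0; bus BusRd; mem=90
  op13 P2: store L2 := 15 → I/I/M on L2; bus (none); mem=87
  op14 P0: store L2 := 18 → M/I/I on L2; bus BusRdX Flush; mem=15
  op15 P2: load  L0 → I/S/S on L0; bus BusRd; mem=90
  op16 P1: store L2 := 2 → I/M/I on L2; bus BusRdX Flush; mem=18
  op17 P1: load  L2 → I/M/I on L2; bus (none); mem=18
  op18 P1: load  L4 → I/E/I on L4; bus (none); mem=20
  op19 P2: load  L2 → I/S/S on L2; bus BusRd Flush; mem=2
  op20 P0: load  L2 → S/S/S on L2; bus BusRd; mem=2
  op21 P0: store L2 := 52 → M/I/I on L2; bus BusUpgr; mem=2
  op22 P2: load  L2 → S/I/S on L2; bus BusRd Flush; mem=52
  op23 P0: load  L2 → S/I/S on L2; bus (none); mem=52
  op24 P0: load  L2 → S/I/S on L2; bus (none); mem=52
  op25 P0: store L2 := 44 → M/I/I on L2; bus BusUpgr; mem=52

memory[L2] = 52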